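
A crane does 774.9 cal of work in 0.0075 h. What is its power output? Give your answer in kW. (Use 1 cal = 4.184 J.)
Convert to SI: W = 3242.18 J, t = 27.0 s
P = W/t = 3242.18/27.0 = 120.081 W = 0.1201 kW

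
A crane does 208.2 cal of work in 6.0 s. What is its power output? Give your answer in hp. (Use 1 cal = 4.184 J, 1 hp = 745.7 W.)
Convert to SI: W = 871.109 J, t = 6.0 s
P = W/t = 871.109/6.0 = 145.185 W = 0.1947 hp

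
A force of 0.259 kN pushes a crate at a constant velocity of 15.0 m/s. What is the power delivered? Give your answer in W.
Convert to SI: F = 259.0 N, v = 15.0 m/s
P = Fv = (259.0)(15.0) = 3885 W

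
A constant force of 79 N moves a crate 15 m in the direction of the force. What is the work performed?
W = F·d = (79)(15) = 1185 J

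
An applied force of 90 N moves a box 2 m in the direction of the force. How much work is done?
W = F·d = (90)(2) = 180.0 J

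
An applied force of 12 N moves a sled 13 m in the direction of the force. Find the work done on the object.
W = F·d = (12)(13) = 156.0 J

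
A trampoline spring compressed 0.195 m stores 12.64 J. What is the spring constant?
k = 2·PE/x² = 2·12.64/(0.195)² = 664.8 N/m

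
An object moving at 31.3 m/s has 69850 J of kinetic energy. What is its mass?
m = 2·KE/v² = 2·69850/(31.3)² = 142.6 kg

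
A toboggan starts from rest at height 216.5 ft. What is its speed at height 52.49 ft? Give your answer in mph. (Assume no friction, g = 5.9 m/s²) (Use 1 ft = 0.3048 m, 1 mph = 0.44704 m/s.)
Convert to SI: h₁−h₂ = 49.9902 m
mgh₁ = mgh₂ + ½mv² ⇒ v = √(2g(h₁−h₂)) = √(2·5.9·49.9902) = 24.2875 m/s = 54.33 mph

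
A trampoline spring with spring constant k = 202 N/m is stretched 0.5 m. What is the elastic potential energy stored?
PE = ½kx² = ½(202)(0.5)² = 25.25 J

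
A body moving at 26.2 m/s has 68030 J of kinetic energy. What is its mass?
m = 2·KE/v² = 2·68030/(26.2)² = 198.2 kg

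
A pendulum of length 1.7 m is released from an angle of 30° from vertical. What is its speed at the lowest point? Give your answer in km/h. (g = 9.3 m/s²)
h = L(1 − cosθ) = 1.7(1 − cos30°) = 0.227757 m
v = √(2gh) = √(2·9.3·0.227757) = 2.05822 m/s = 7.41 km/h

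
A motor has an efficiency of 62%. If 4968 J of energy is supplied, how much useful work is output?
W_out = η·W_in = 0.62·4968 = 3080.16 J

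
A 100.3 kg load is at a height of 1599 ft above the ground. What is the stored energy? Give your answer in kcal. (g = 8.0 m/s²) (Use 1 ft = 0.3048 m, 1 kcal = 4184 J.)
Convert to SI: m = 100.3 kg, h = 487.375 m
PE = mgh = (100.3)(8.0)(487.375) = 391070 J = 93.47 kcal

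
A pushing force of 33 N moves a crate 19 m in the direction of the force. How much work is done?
W = F·d = (33)(19) = 627.0 J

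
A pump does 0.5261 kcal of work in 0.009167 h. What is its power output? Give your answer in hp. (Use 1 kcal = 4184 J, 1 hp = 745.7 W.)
Convert to SI: W = 2201.2 J, t = 33.0012 s
P = W/t = 2201.2/33.0012 = 66.7007 W = 0.08945 hp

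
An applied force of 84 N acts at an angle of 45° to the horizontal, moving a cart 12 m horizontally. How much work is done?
W = F·d·cosθ = (84)(12)cos(45°) = 712.8 J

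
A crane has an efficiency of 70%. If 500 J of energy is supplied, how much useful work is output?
W_out = η·W_in = 0.7·500 = 350.0 J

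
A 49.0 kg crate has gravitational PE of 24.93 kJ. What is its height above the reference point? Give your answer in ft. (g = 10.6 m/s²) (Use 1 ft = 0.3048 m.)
Convert to SI: m = 49.0 kg, PE = 24930.0 J
h = PE/(mg) = 24930.0/(49.0·10.6) = 47.9977 m = 157.5 ft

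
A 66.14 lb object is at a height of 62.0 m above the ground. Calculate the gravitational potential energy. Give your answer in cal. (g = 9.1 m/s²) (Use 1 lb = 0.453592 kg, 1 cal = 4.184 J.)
Convert to SI: m = 30.0006 kg, h = 62.0 m
PE = mgh = (30.0006)(9.1)(62.0) = 16926.3 J = 4045 cal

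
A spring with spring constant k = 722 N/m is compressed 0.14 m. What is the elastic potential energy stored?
PE = ½kx² = ½(722)(0.14)² = 7.076 J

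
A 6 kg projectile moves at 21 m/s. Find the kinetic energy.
KE = ½mv² = ½(6)(21)² = 1323.0 J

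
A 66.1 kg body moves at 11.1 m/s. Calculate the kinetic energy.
KE = ½mv² = ½(66.1)(11.1)² = 4072 J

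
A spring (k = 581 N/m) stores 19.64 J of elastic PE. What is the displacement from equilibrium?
x = √(2·PE/k) = √(2·19.64/581) = 0.26 m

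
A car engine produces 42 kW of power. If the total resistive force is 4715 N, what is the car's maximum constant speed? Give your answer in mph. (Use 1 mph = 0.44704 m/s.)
P = Fv ⇒ v = P/F = 42000 W/4715.0 N = 8.90774 m/s = 19.93 mph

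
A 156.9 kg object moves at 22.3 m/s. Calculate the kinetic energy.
KE = ½mv² = ½(156.9)(22.3)² = 39010 J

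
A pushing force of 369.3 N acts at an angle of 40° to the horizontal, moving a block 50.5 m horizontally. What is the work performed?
W = F·d·cosθ = (369.3)(50.5)cos(40°) = 14290 J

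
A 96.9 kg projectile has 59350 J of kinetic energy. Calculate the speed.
v = √(2·KE/m) = √(2·59350/96.9) = 35.0 m/s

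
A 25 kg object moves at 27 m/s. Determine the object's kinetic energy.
KE = ½mv² = ½(25)(27)² = 9112.5 J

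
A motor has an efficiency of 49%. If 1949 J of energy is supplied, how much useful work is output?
W_out = η·W_in = 0.49·1949 = 955.01 J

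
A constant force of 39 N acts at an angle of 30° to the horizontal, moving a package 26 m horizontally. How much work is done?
W = F·d·cosθ = (39)(26)cos(30°) = 878.1 J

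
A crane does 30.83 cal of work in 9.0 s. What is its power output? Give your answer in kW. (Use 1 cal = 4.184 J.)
Convert to SI: W = 128.993 J, t = 9.0 s
P = W/t = 128.993/9.0 = 14.3325 W = 0.01433 kW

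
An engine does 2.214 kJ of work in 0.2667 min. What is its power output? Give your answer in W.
Convert to SI: W = 2214.0 J, t = 16.002 s
P = W/t = 2214.0/16.002 = 138.4 W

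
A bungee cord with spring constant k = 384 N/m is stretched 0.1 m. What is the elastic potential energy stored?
PE = ½kx² = ½(384)(0.1)² = 1.92 J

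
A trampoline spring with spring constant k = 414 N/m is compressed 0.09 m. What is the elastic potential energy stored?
PE = ½kx² = ½(414)(0.09)² = 1.677 J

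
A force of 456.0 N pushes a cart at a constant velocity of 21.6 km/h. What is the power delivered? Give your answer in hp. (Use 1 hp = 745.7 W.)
Convert to SI: F = 456.0 N, v = 6.0 m/s
P = Fv = (456.0)(6.0) = 2736.0 W = 3.669 hp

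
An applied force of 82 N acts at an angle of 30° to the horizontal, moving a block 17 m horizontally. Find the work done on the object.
W = F·d·cosθ = (82)(17)cos(30°) = 1207 J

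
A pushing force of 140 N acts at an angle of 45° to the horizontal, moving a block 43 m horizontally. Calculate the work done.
W = F·d·cosθ = (140)(43)cos(45°) = 4257 J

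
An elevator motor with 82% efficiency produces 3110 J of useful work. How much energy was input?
W_in = W_out/η = 3110/0.82 = 3793 J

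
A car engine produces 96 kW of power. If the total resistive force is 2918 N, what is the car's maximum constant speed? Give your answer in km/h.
P = Fv ⇒ v = P/F = 96000 W/2918.0 N = 32.8992 m/s = 118.4 km/h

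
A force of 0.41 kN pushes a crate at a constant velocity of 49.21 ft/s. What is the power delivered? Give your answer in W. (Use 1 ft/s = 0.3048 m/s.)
Convert to SI: F = 410.0 N, v = 14.9992 m/s
P = Fv = (410.0)(14.9992) = 6150 W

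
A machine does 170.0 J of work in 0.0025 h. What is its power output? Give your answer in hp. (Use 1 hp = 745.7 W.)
Convert to SI: W = 170.0 J, t = 9.0 s
P = W/t = 170.0/9.0 = 18.8889 W = 0.02533 hp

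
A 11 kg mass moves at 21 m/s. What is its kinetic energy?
KE = ½mv² = ½(11)(21)² = 2425.5 J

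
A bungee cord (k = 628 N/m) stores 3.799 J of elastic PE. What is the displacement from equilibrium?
x = √(2·PE/k) = √(2·3.799/628) = 0.11 m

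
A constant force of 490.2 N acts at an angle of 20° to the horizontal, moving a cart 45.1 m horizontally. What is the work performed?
W = F·d·cosθ = (490.2)(45.1)cos(20°) = 20770 J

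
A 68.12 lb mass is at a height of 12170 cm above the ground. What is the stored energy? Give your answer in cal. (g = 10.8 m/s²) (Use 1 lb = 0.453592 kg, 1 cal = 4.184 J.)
Convert to SI: m = 30.8987 kg, h = 121.7 m
PE = mgh = (30.8987)(10.8)(121.7) = 40612.0 J = 9707 cal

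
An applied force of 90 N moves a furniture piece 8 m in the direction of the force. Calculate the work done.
W = F·d = (90)(8) = 720.0 J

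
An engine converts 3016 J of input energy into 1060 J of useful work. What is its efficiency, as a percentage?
η = W_out/W_in = 1060/3016 = 35.15%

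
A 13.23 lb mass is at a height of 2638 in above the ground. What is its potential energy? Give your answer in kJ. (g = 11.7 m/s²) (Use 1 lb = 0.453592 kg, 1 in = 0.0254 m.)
Convert to SI: m = 6.00102 kg, h = 67.0052 m
PE = mgh = (6.00102)(11.7)(67.0052) = 4704.57 J = 4.705 kJ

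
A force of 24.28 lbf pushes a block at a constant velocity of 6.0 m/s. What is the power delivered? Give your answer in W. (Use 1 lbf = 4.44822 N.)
Convert to SI: F = 108.003 N, v = 6.0 m/s
P = Fv = (108.003)(6.0) = 648.0 W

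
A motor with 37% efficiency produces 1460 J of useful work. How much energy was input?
W_in = W_out/η = 1460/0.37 = 3946 J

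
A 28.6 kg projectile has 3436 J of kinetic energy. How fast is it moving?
v = √(2·KE/m) = √(2·3436/28.6) = 15.5 m/s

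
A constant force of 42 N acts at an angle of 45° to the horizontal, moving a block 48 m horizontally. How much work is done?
W = F·d·cosθ = (42)(48)cos(45°) = 1426 J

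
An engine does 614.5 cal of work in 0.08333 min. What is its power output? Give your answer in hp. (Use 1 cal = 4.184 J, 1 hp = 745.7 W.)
Convert to SI: W = 2571.07 J, t = 4.9998 s
P = W/t = 2571.07/4.9998 = 514.234 W = 0.6896 hp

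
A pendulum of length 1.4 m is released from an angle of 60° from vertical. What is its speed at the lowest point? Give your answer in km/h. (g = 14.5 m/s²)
h = L(1 − cosθ) = 1.4(1 − cos60°) = 0.7 m
v = √(2gh) = √(2·14.5·0.7) = 4.50555 m/s = 16.22 km/h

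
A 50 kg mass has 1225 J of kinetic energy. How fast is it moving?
v = √(2·KE/m) = √(2·1225/50) = 7.0 m/s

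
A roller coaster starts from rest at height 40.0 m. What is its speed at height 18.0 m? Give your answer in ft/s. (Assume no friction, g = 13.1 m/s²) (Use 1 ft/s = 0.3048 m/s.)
mgh₁ = mgh₂ + ½mv² ⇒ v = √(2g(h₁−h₂)) = √(2·13.1·22.0) = 24.0083 m/s = 78.77 ft/s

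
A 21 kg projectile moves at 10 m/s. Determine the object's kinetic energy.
KE = ½mv² = ½(21)(10)² = 1050.0 J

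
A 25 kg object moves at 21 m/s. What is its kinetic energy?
KE = ½mv² = ½(25)(21)² = 5512.5 J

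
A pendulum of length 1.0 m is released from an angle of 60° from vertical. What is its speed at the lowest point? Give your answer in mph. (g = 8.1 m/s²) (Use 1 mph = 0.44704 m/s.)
h = L(1 − cosθ) = 1.0(1 − cos60°) = 0.5 m
v = √(2gh) = √(2·8.1·0.5) = 2.84605 m/s = 6.366 mph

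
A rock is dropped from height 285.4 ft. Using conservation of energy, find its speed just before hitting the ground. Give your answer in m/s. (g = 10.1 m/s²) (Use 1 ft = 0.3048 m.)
Convert to SI: h = 86.9899 m
mgh = ½mv² ⇒ v = √(2gh) = √(2·10.1·86.9899) = 41.92 m/s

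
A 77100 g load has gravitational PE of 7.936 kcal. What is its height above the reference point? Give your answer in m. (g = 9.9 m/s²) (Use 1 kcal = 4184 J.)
Convert to SI: m = 77.1 kg, PE = 33204.2 J
h = PE/(mg) = 33204.2/(77.1·9.9) = 43.5 m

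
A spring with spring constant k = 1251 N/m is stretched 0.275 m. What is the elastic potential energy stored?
PE = ½kx² = ½(1251)(0.275)² = 47.3 J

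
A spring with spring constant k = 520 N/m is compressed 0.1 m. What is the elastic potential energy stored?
PE = ½kx² = ½(520)(0.1)² = 2.6 J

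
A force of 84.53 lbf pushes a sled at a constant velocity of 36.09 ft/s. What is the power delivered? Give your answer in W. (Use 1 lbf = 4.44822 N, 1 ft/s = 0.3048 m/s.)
Convert to SI: F = 376.008 N, v = 11.0002 m/s
P = Fv = (376.008)(11.0002) = 4136 W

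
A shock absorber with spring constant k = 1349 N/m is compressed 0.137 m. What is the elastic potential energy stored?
PE = ½kx² = ½(1349)(0.137)² = 12.66 J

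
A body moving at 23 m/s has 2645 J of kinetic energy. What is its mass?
m = 2·KE/v² = 2·2645/(23)² = 10.0 kg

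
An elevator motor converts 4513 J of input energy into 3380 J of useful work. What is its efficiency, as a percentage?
η = W_out/W_in = 3380/4513 = 74.89%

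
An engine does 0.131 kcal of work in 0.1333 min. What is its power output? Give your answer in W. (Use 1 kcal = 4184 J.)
Convert to SI: W = 548.104 J, t = 7.998 s
P = W/t = 548.104/7.998 = 68.53 W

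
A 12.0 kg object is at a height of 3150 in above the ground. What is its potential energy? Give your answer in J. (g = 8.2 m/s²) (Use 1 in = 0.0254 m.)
Convert to SI: m = 12.0 kg, h = 80.01 m
PE = mgh = (12.0)(8.2)(80.01) = 7873 J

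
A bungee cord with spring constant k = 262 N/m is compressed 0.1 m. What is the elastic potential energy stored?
PE = ½kx² = ½(262)(0.1)² = 1.31 J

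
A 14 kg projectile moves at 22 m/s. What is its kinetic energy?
KE = ½mv² = ½(14)(22)² = 3388.0 J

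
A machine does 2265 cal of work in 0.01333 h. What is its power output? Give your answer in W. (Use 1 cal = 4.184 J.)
Convert to SI: W = 9476.76 J, t = 47.988 s
P = W/t = 9476.76/47.988 = 197.5 W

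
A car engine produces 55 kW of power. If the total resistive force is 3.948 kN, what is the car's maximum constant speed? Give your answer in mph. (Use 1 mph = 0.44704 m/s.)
Convert to SI: F = 3948.0 N
P = Fv ⇒ v = P/F = 55000 W/3948.0 N = 13.9311 m/s = 31.16 mph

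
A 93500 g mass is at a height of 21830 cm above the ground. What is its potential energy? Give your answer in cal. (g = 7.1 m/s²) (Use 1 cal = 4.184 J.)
Convert to SI: m = 93.5 kg, h = 218.3 m
PE = mgh = (93.5)(7.1)(218.3) = 144918 J = 34640 cal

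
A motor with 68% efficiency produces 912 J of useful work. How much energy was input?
W_in = W_out/η = 912/0.68 = 1341 J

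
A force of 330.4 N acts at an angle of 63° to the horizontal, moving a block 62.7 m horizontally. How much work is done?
W = F·d·cosθ = (330.4)(62.7)cos(63°) = 9405 J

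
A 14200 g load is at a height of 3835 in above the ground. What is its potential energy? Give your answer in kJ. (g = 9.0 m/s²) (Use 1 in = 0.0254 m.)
Convert to SI: m = 14.2 kg, h = 97.409 m
PE = mgh = (14.2)(9.0)(97.409) = 12448.9 J = 12.45 kJ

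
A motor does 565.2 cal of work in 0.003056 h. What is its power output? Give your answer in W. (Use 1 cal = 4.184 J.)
Convert to SI: W = 2364.8 J, t = 11.0016 s
P = W/t = 2364.8/11.0016 = 215.0 W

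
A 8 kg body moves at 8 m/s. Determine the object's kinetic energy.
KE = ½mv² = ½(8)(8)² = 256.0 J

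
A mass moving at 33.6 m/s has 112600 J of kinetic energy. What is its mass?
m = 2·KE/v² = 2·112600/(33.6)² = 199.5 kg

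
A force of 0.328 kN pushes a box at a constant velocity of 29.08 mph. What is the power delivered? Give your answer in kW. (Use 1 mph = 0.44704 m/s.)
Convert to SI: F = 328.0 N, v = 12.9999 m/s
P = Fv = (328.0)(12.9999) = 4263.97 W = 4.264 kW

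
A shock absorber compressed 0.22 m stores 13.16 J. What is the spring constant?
k = 2·PE/x² = 2·13.16/(0.22)² = 543.8 N/m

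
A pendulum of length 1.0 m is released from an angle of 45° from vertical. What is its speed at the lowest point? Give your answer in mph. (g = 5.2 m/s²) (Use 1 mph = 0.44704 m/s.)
h = L(1 − cosθ) = 1.0(1 − cos45°) = 0.292893 m
v = √(2gh) = √(2·5.2·0.292893) = 1.7453 m/s = 3.904 mph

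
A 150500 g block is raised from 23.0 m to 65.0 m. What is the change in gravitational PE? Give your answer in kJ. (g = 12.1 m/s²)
Convert to SI: m = 150.5 kg, Δh = 42.0 m
ΔPE = mgΔh = (150.5)(12.1)(42.0) = 76484.1 J = 76.48 kJ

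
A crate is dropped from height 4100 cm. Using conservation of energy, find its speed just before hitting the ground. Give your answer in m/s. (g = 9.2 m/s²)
Convert to SI: h = 41.0 m
mgh = ½mv² ⇒ v = √(2gh) = √(2·9.2·41.0) = 27.47 m/s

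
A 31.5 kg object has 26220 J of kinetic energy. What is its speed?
v = √(2·KE/m) = √(2·26220/31.5) = 40.8 m/s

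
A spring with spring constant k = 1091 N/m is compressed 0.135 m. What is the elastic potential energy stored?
PE = ½kx² = ½(1091)(0.135)² = 9.942 J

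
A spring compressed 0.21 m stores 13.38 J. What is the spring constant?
k = 2·PE/x² = 2·13.38/(0.21)² = 606.8 N/m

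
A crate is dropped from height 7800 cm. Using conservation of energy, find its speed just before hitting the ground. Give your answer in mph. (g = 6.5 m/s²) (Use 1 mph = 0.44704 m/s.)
Convert to SI: h = 78.0 m
mgh = ½mv² ⇒ v = √(2gh) = √(2·6.5·78.0) = 31.8434 m/s = 71.23 mph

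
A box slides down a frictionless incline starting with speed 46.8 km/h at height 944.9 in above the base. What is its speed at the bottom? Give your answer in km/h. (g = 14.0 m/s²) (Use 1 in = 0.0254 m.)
Convert to SI: v₀ = 13.0 m/s, h = 24.0005 m
½mv₀² + mgh = ½mv² ⇒ v = √(v₀² + 2gh) = √(13.0² + 2·14.0·24.0005) = 29.0002 m/s = 104.4 km/h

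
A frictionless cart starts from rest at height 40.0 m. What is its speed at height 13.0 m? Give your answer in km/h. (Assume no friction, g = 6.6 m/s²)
mgh₁ = mgh₂ + ½mv² ⇒ v = √(2g(h₁−h₂)) = √(2·6.6·27.0) = 18.8786 m/s = 67.96 km/h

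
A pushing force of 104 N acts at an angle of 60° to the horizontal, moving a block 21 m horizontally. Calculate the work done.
W = F·d·cosθ = (104)(21)cos(60°) = 1092 J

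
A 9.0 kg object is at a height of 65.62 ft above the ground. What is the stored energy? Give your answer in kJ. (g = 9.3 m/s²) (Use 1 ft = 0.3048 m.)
Convert to SI: m = 9.0 kg, h = 20.001 m
PE = mgh = (9.0)(9.3)(20.001) = 1674.08 J = 1.674 kJ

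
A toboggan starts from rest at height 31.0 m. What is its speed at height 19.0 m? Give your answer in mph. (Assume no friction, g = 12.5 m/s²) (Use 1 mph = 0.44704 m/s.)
mgh₁ = mgh₂ + ½mv² ⇒ v = √(2g(h₁−h₂)) = √(2·12.5·12.0) = 17.3205 m/s = 38.74 mph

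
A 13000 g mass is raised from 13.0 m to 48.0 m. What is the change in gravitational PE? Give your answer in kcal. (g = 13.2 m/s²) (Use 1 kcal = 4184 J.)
Convert to SI: m = 13.0 kg, Δh = 35.0 m
ΔPE = mgΔh = (13.0)(13.2)(35.0) = 6006.0 J = 1.435 kcal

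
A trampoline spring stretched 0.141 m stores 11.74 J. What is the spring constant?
k = 2·PE/x² = 2·11.74/(0.141)² = 1181 N/m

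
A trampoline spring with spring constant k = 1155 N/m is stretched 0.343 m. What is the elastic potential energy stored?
PE = ½kx² = ½(1155)(0.343)² = 67.94 J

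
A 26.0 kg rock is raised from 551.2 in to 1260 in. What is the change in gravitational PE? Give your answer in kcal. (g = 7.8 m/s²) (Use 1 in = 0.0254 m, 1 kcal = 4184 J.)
Convert to SI: m = 26.0 kg, Δh = 18.0035 m
ΔPE = mgΔh = (26.0)(7.8)(18.0035) = 3651.11 J = 0.8726 kcal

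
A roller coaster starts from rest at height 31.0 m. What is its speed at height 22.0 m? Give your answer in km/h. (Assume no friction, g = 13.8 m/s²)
mgh₁ = mgh₂ + ½mv² ⇒ v = √(2g(h₁−h₂)) = √(2·13.8·9.0) = 15.7607 m/s = 56.74 km/h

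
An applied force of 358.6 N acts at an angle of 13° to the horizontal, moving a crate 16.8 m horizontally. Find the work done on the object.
W = F·d·cosθ = (358.6)(16.8)cos(13°) = 5870 J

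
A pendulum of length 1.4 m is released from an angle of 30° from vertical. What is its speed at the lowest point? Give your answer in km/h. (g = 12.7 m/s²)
h = L(1 − cosθ) = 1.4(1 − cos30°) = 0.187564 m
v = √(2gh) = √(2·12.7·0.187564) = 2.18269 m/s = 7.858 km/h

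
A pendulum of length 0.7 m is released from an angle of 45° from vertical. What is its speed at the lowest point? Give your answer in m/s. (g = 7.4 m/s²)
h = L(1 − cosθ) = 0.7(1 − cos45°) = 0.205025 m
v = √(2gh) = √(2·7.4·0.205025) = 1.742 m/s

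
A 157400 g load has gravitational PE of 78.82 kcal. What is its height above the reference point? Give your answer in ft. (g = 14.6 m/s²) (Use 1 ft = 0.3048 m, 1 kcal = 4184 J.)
Convert to SI: m = 157.4 kg, PE = 329783 J
h = PE/(mg) = 329783/(157.4·14.6) = 143.506 m = 470.8 ft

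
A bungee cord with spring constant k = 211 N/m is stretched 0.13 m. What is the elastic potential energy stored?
PE = ½kx² = ½(211)(0.13)² = 1.783 J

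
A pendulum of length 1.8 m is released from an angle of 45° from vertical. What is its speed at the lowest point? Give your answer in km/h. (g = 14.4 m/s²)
h = L(1 − cosθ) = 1.8(1 − cos45°) = 0.527208 m
v = √(2gh) = √(2·14.4·0.527208) = 3.89661 m/s = 14.03 km/h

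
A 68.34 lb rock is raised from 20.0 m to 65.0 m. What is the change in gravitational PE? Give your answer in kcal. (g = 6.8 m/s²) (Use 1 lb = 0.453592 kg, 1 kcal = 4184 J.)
Convert to SI: m = 30.9985 kg, Δh = 45.0 m
ΔPE = mgΔh = (30.9985)(6.8)(45.0) = 9485.53 J = 2.267 kcal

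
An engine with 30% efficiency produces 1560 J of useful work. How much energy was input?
W_in = W_out/η = 1560/0.3 = 5200 J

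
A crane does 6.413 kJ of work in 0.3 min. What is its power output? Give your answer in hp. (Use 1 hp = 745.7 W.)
Convert to SI: W = 6413.0 J, t = 18.0 s
P = W/t = 6413.0/18.0 = 356.278 W = 0.4778 hp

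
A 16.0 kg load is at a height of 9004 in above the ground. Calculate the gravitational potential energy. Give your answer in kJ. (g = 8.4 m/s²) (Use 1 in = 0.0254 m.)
Convert to SI: m = 16.0 kg, h = 228.702 m
PE = mgh = (16.0)(8.4)(228.702) = 30737.5 J = 30.74 kJ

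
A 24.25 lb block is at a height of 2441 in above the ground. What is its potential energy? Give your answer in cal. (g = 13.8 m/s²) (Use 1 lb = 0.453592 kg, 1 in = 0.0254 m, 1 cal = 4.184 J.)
Convert to SI: m = 10.9996 kg, h = 62.0014 m
PE = mgh = (10.9996)(13.8)(62.0014) = 9411.48 J = 2249 cal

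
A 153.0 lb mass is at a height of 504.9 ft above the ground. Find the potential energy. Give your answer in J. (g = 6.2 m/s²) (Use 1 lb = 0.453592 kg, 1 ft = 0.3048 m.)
Convert to SI: m = 69.3996 kg, h = 153.894 m
PE = mgh = (69.3996)(6.2)(153.894) = 66220 J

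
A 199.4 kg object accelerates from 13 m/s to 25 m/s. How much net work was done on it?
W = ΔKE = ½m(v₂² − v₁²) = ½(199.4)(25² − 13²) = 45463.2 J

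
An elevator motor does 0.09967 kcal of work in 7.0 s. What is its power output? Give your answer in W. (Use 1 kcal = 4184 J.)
Convert to SI: W = 417.019 J, t = 7.0 s
P = W/t = 417.019/7.0 = 59.57 W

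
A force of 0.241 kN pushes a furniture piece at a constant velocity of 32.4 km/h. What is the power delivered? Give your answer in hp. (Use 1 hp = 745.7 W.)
Convert to SI: F = 241.0 N, v = 9.0 m/s
P = Fv = (241.0)(9.0) = 2169.0 W = 2.909 hp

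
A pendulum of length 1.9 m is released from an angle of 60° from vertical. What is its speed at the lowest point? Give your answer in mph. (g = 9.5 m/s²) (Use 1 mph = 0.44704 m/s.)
h = L(1 − cosθ) = 1.9(1 − cos60°) = 0.95 m
v = √(2gh) = √(2·9.5·0.95) = 4.24853 m/s = 9.504 mph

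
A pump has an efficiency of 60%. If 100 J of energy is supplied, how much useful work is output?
W_out = η·W_in = 0.6·100 = 60.0 J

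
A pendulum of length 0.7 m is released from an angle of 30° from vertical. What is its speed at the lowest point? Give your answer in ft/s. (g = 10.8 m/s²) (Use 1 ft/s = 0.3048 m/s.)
h = L(1 − cosθ) = 0.7(1 − cos30°) = 0.0937822 m
v = √(2gh) = √(2·10.8·0.0937822) = 1.42327 m/s = 4.67 ft/s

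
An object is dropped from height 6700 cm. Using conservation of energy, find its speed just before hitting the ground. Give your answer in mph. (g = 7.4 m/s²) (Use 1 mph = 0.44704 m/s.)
Convert to SI: h = 67.0 m
mgh = ½mv² ⇒ v = √(2gh) = √(2·7.4·67.0) = 31.4897 m/s = 70.44 mph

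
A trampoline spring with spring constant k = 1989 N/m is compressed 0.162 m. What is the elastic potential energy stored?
PE = ½kx² = ½(1989)(0.162)² = 26.1 J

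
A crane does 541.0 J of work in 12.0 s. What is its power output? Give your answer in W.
P = W/t = 541.0/12.0 = 45.08 W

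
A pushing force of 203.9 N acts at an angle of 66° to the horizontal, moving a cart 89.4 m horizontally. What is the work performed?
W = F·d·cosθ = (203.9)(89.4)cos(66°) = 7414 J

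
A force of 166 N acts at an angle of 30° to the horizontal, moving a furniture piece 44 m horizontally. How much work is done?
W = F·d·cosθ = (166)(44)cos(30°) = 6325 J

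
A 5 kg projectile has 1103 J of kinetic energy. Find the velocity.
v = √(2·KE/m) = √(2·1103/5) = 21.0 m/s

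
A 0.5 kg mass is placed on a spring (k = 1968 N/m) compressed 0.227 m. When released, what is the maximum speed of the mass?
½kx² = ½mv² ⇒ v = x√(k/m) = (0.227)√(1968/0.5) = 14.24 m/s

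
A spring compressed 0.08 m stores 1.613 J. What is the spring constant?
k = 2·PE/x² = 2·1.613/(0.08)² = 504.1 N/m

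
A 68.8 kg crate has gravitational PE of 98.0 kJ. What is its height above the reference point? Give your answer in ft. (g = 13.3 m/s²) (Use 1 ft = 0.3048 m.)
Convert to SI: m = 68.8 kg, PE = 98000.0 J
h = PE/(mg) = 98000.0/(68.8·13.3) = 107.099 m = 351.4 ft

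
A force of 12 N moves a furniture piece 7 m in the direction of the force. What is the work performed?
W = F·d = (12)(7) = 84.0 J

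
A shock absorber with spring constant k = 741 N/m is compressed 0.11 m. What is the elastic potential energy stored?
PE = ½kx² = ½(741)(0.11)² = 4.483 J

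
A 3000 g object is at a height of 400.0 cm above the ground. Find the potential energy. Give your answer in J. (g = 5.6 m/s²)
Convert to SI: m = 3.0 kg, h = 4.0 m
PE = mgh = (3.0)(5.6)(4.0) = 67.2 J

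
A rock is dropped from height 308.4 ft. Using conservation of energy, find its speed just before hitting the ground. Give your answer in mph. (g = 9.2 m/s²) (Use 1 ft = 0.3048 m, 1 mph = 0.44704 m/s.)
Convert to SI: h = 94.0003 m
mgh = ½mv² ⇒ v = √(2gh) = √(2·9.2·94.0003) = 41.5885 m/s = 93.03 mph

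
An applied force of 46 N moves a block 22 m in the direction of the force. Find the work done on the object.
W = F·d = (46)(22) = 1012 J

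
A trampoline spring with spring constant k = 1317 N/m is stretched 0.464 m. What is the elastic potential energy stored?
PE = ½kx² = ½(1317)(0.464)² = 141.8 J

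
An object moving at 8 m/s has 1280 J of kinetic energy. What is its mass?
m = 2·KE/v² = 2·1280/(8)² = 40.0 kg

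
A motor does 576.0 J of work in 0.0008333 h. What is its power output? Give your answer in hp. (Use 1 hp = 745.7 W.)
Convert to SI: W = 576.0 J, t = 2.99988 s
P = W/t = 576.0/2.99988 = 192.008 W = 0.2575 hp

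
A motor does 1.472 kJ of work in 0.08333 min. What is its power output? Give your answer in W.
Convert to SI: W = 1472.0 J, t = 4.9998 s
P = W/t = 1472.0/4.9998 = 294.4 W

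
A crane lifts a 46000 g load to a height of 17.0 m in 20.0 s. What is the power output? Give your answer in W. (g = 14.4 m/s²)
Convert to SI: m = 46.0 kg, h = 17.0 m, t = 20.0 s
P = mgh/t = (46.0)(14.4)(17.0)/20.0 = 563.0 W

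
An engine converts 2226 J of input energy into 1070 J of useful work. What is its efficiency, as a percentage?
η = W_out/W_in = 1070/2226 = 48.07%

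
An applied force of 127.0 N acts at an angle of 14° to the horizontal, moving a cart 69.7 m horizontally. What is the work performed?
W = F·d·cosθ = (127.0)(69.7)cos(14°) = 8589 J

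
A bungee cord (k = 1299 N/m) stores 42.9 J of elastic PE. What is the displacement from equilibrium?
x = √(2·PE/k) = √(2·42.9/1299) = 0.257 m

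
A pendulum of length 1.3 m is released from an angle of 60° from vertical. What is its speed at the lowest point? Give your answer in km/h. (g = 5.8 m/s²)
h = L(1 − cosθ) = 1.3(1 − cos60°) = 0.65 m
v = √(2gh) = √(2·5.8·0.65) = 2.74591 m/s = 9.885 km/h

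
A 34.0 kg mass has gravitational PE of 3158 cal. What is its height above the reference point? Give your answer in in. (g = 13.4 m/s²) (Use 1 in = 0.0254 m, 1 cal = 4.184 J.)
Convert to SI: m = 34.0 kg, PE = 13213.1 J
h = PE/(mg) = 13213.1/(34.0·13.4) = 29.0015 m = 1142 in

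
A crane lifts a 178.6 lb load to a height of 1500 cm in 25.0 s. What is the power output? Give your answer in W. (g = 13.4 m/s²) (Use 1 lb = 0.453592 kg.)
Convert to SI: m = 81.0115 kg, h = 15.0 m, t = 25.0 s
P = mgh/t = (81.0115)(13.4)(15.0)/25.0 = 651.3 W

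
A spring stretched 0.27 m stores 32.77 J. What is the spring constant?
k = 2·PE/x² = 2·32.77/(0.27)² = 899.0 N/m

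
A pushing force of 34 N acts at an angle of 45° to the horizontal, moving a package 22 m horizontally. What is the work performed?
W = F·d·cosθ = (34)(22)cos(45°) = 528.9 J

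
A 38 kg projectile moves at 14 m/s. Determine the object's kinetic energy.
KE = ½mv² = ½(38)(14)² = 3724.0 J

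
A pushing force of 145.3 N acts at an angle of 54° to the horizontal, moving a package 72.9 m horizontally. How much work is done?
W = F·d·cosθ = (145.3)(72.9)cos(54°) = 6226 J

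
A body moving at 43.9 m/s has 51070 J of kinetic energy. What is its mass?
m = 2·KE/v² = 2·51070/(43.9)² = 53.0 kg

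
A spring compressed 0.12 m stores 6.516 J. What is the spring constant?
k = 2·PE/x² = 2·6.516/(0.12)² = 905.0 N/m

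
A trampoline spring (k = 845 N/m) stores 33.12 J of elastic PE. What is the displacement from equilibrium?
x = √(2·PE/k) = √(2·33.12/845) = 0.28 m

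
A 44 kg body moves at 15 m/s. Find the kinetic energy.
KE = ½mv² = ½(44)(15)² = 4950.0 J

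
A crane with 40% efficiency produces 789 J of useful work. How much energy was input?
W_in = W_out/η = 789/0.4 = 1973 J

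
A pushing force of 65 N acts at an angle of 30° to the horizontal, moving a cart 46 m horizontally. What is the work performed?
W = F·d·cosθ = (65)(46)cos(30°) = 2589 J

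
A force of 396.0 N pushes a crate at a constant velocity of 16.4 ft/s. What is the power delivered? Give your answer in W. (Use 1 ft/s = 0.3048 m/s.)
Convert to SI: F = 396.0 N, v = 4.99872 m/s
P = Fv = (396.0)(4.99872) = 1979 W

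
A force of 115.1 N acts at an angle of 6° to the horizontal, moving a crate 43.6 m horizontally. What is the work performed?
W = F·d·cosθ = (115.1)(43.6)cos(6°) = 4991 J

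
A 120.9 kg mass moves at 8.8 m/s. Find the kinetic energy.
KE = ½mv² = ½(120.9)(8.8)² = 4681 J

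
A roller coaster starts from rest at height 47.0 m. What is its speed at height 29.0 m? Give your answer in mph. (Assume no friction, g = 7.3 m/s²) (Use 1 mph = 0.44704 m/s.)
mgh₁ = mgh₂ + ½mv² ⇒ v = √(2g(h₁−h₂)) = √(2·7.3·18.0) = 16.2111 m/s = 36.26 mph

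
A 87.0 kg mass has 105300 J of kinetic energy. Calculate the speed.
v = √(2·KE/m) = √(2·105300/87.0) = 49.2 m/s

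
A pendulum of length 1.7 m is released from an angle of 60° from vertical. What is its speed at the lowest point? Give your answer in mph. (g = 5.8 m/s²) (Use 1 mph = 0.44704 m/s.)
h = L(1 − cosθ) = 1.7(1 − cos60°) = 0.85 m
v = √(2gh) = √(2·5.8·0.85) = 3.14006 m/s = 7.024 mph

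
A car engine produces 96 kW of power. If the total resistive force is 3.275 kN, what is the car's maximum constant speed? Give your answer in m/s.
Convert to SI: F = 3275.0 N
P = Fv ⇒ v = P/F = 96000 W/3275.0 N = 29.31 m/s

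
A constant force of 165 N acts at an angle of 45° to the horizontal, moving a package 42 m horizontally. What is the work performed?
W = F·d·cosθ = (165)(42)cos(45°) = 4900 J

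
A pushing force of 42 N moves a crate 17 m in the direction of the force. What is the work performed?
W = F·d = (42)(17) = 714.0 J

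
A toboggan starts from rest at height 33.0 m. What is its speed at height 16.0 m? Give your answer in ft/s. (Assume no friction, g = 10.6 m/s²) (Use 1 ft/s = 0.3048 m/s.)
mgh₁ = mgh₂ + ½mv² ⇒ v = √(2g(h₁−h₂)) = √(2·10.6·17.0) = 18.9842 m/s = 62.28 ft/s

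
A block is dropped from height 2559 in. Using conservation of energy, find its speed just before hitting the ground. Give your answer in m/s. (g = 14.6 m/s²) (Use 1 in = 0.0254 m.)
Convert to SI: h = 64.9986 m
mgh = ½mv² ⇒ v = √(2gh) = √(2·14.6·64.9986) = 43.57 m/s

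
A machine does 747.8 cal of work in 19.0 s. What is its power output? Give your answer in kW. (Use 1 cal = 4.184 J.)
Convert to SI: W = 3128.8 J, t = 19.0 s
P = W/t = 3128.8/19.0 = 164.673 W = 0.1647 kW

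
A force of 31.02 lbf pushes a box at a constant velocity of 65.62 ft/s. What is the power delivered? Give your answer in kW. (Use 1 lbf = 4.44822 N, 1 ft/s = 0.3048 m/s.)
Convert to SI: F = 137.984 N, v = 20.001 m/s
P = Fv = (137.984)(20.001) = 2759.81 W = 2.76 kW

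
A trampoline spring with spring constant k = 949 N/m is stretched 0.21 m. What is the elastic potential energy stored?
PE = ½kx² = ½(949)(0.21)² = 20.93 J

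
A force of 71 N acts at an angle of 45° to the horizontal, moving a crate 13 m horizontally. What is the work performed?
W = F·d·cosθ = (71)(13)cos(45°) = 652.7 J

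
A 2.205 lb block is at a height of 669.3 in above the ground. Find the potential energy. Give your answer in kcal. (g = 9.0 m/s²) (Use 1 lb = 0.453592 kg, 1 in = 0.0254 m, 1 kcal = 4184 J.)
Convert to SI: m = 1.00017 kg, h = 17.0002 m
PE = mgh = (1.00017)(9.0)(17.0002) = 153.028 J = 0.03657 kcal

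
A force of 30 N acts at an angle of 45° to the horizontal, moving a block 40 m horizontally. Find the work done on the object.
W = F·d·cosθ = (30)(40)cos(45°) = 848.5 J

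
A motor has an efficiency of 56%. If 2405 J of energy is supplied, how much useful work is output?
W_out = η·W_in = 0.56·2405 = 1346.8 J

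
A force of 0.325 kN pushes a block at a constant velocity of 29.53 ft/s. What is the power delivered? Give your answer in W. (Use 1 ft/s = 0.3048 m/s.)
Convert to SI: F = 325.0 N, v = 9.00074 m/s
P = Fv = (325.0)(9.00074) = 2925 W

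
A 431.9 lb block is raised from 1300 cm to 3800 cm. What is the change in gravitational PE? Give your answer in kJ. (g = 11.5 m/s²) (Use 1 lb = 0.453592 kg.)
Convert to SI: m = 195.906 kg, Δh = 25.0 m
ΔPE = mgΔh = (195.906)(11.5)(25.0) = 56323.1 J = 56.32 kJ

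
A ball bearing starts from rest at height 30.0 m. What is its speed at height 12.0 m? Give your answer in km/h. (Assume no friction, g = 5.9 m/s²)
mgh₁ = mgh₂ + ½mv² ⇒ v = √(2g(h₁−h₂)) = √(2·5.9·18.0) = 14.5739 m/s = 52.47 km/h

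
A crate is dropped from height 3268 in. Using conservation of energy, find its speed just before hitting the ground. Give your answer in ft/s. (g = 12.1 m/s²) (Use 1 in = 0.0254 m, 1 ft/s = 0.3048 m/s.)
Convert to SI: h = 83.0072 m
mgh = ½mv² ⇒ v = √(2gh) = √(2·12.1·83.0072) = 44.8194 m/s = 147.0 ft/s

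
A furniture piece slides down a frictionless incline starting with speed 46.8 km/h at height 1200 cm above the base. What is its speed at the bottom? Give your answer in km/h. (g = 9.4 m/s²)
Convert to SI: v₀ = 13.0 m/s, h = 12.0 m
½mv₀² + mgh = ½mv² ⇒ v = √(v₀² + 2gh) = √(13.0² + 2·9.4·12.0) = 19.8645 m/s = 71.51 km/h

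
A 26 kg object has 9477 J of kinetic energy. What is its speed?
v = √(2·KE/m) = √(2·9477/26) = 27.0 m/s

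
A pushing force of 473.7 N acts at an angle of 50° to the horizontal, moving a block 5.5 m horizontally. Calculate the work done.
W = F·d·cosθ = (473.7)(5.5)cos(50°) = 1675 J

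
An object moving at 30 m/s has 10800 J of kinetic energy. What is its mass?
m = 2·KE/v² = 2·10800/(30)² = 24.0 kg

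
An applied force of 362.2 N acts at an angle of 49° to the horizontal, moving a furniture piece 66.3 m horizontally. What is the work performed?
W = F·d·cosθ = (362.2)(66.3)cos(49°) = 15750 J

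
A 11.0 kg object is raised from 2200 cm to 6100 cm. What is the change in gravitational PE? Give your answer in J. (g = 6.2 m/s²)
Convert to SI: m = 11.0 kg, Δh = 39.0 m
ΔPE = mgΔh = (11.0)(6.2)(39.0) = 2660 J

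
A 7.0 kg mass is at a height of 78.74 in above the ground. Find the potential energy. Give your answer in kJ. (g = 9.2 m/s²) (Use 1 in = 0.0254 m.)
Convert to SI: m = 7.0 kg, h = 2.0 m
PE = mgh = (7.0)(9.2)(2.0) = 128.8 J = 0.1288 kJ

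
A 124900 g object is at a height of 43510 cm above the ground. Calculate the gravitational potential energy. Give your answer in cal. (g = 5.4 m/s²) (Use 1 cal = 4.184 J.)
Convert to SI: m = 124.9 kg, h = 435.1 m
PE = mgh = (124.9)(5.4)(435.1) = 293458 J = 70140 cal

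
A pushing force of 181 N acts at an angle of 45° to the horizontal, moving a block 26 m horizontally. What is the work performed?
W = F·d·cosθ = (181)(26)cos(45°) = 3328 J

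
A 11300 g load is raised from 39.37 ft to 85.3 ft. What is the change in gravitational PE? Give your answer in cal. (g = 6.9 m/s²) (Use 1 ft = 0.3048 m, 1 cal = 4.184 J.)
Convert to SI: m = 11.3 kg, Δh = 13.9995 m
ΔPE = mgΔh = (11.3)(6.9)(13.9995) = 1091.54 J = 260.9 cal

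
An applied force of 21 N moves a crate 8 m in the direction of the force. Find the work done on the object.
W = F·d = (21)(8) = 168.0 J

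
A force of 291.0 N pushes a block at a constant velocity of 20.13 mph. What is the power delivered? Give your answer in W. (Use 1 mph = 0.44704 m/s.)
Convert to SI: F = 291.0 N, v = 8.99892 m/s
P = Fv = (291.0)(8.99892) = 2619 W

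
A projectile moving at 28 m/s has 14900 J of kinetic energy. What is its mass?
m = 2·KE/v² = 2·14900/(28)² = 38.01 kg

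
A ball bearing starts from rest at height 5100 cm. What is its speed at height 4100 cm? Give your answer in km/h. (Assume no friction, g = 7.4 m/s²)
Convert to SI: h₁−h₂ = 10.0 m
mgh₁ = mgh₂ + ½mv² ⇒ v = √(2g(h₁−h₂)) = √(2·7.4·10.0) = 12.1655 m/s = 43.8 km/h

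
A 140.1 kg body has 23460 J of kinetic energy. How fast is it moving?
v = √(2·KE/m) = √(2·23460/140.1) = 18.3 m/s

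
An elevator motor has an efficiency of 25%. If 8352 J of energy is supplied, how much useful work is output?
W_out = η·W_in = 0.25·8352 = 2088.0 J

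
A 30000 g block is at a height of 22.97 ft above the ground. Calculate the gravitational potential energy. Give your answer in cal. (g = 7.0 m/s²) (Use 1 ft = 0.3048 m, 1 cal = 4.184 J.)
Convert to SI: m = 30.0 kg, h = 7.00126 m
PE = mgh = (30.0)(7.0)(7.00126) = 1470.26 J = 351.4 cal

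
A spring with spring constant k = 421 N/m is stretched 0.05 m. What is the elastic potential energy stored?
PE = ½kx² = ½(421)(0.05)² = 0.5263 J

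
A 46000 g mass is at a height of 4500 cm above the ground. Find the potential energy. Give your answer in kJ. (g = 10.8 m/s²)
Convert to SI: m = 46.0 kg, h = 45.0 m
PE = mgh = (46.0)(10.8)(45.0) = 22356.0 J = 22.36 kJ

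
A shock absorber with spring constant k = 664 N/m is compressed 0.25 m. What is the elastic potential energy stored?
PE = ½kx² = ½(664)(0.25)² = 20.75 J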